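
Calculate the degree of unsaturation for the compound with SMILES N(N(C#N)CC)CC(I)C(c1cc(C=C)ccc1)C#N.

Molecular formula from the SMILES: C15H17IN4.
DoU = (2C + 2 + N − H − X)/2 = (2·15 + 2 + 4 − 17 − 1)/2 = 18/2 = 9.
(Structurally: 1 ring(s) + 8 π bond(s) = 9.)

9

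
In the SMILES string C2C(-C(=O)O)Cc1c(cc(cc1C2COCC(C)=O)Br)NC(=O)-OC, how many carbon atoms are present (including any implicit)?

The symbol for carbon appears 17 times in the SMILES. Lowercase c denotes aromatic carbon and counts toward C.

17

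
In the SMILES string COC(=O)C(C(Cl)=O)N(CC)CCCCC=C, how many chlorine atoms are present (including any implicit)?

1

The symbol for chlorine appears 1 time in the SMILES.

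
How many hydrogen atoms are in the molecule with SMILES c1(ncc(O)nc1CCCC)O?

Hydrogens are implicit in SMILES; fill each atom to its normal valence:
  3 × C: 2 H each → 6
  3 × C (aromatic): no H
  2 × N (aromatic): no H
  2 × O: 1 H each → 2
  1 × C: 3 H
  1 × C (aromatic): 1 H
  Total hydrogens = 12.

12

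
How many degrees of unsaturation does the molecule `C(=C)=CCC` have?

Molecular formula from the SMILES: C5H8.
DoU = (2C + 2 + N − H − X)/2 = (2·5 + 2 + 0 − 8 − 0)/2 = 4/2 = 2.
(Structurally: 0 ring(s) + 2 π bond(s) = 2.)

2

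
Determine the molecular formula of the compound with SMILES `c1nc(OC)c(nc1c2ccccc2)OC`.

C12H12N2O2

Heavy atoms from the SMILES: 12 C, 2 N, 2 O.
Implicit hydrogens by atom environment:
  6 × C (aromatic): 1 H each → 6
  4 × C (aromatic): no H
  2 × C: 3 H each → 6
  2 × N (aromatic): no H
  2 × O: no H
  Total hydrogens = 12.
Molecular formula: C12H12N2O2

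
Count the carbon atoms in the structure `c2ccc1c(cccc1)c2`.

The symbol for carbon appears 10 times in the SMILES. Lowercase c denotes aromatic carbon and counts toward C.

10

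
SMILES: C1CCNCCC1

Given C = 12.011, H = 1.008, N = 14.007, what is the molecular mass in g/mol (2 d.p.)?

99.18

Molecular formula: C6H13N.
M = 6×12.011 + 13×1.008 + 1×14.007 = 99.18 g/mol.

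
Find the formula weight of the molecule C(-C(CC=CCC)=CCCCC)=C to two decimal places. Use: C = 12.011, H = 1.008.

Molecular formula: C13H22.
M = 13×12.011 + 22×1.008 = 178.32 g/mol.

178.32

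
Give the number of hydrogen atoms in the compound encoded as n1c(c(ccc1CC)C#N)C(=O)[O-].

Hydrogens are implicit in SMILES; fill each atom to its normal valence:
  3 × C (aromatic): no H
  2 × C (aromatic): 1 H each → 2
  2 × C: no H
  1 × C: 3 H
  1 × C: 2 H
  1 × N (aromatic): no H
  1 × N: no H
  1 × O: no H
  1 × O (charge -1): no H
  Total hydrogens = 7.

7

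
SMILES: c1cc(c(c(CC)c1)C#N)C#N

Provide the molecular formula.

C10H8N2

Heavy atoms from the SMILES: 10 C, 2 N.
Implicit hydrogens by atom environment:
  3 × C (aromatic): 1 H each → 3
  3 × C (aromatic): no H
  2 × C: no H
  2 × N: no H
  1 × C: 3 H
  1 × C: 2 H
  Total hydrogens = 8.
Molecular formula: C10H8N2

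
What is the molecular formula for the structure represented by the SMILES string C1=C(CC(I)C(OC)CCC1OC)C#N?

Heavy atoms from the SMILES: 11 C, 1 I, 1 N, 2 O.
Implicit hydrogens by atom environment:
  4 × C: 1 H each → 4
  3 × C: 2 H each → 6
  2 × C: 3 H each → 6
  2 × C: no H
  2 × O: no H
  1 × I: no H
  1 × N: no H
  Total hydrogens = 16.
Molecular formula: C11H16INO2

C11H16INO2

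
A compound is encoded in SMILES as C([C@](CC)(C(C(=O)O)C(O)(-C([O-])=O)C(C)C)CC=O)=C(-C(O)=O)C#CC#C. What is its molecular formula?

Heavy atoms from the SMILES: 19 C, 8 O.
Implicit hydrogens by atom environment:
  9 × C: no H
  5 × C: 1 H each → 5
  4 × O: no H
  3 × C: 3 H each → 9
  3 × O: 1 H each → 3
  2 × C: 2 H each → 4
  1 × O (charge -1): no H
  Total hydrogens = 21.
Net charge -1.
Molecular formula: C19H21O8-

C19H21O8-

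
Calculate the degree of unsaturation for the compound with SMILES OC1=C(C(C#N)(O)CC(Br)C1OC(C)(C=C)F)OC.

Molecular formula from the SMILES: C12H15BrFNO4.
DoU = (2C + 2 + N − H − X)/2 = (2·12 + 2 + 1 − 15 − 2)/2 = 10/2 = 5.
(Structurally: 1 ring(s) + 4 π bond(s) = 5.)

5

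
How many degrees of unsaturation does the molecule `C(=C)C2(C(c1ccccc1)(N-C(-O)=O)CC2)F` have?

Molecular formula from the SMILES: C13H14FNO2.
DoU = (2C + 2 + N − H − X)/2 = (2·13 + 2 + 1 − 14 − 1)/2 = 14/2 = 7.
(Structurally: 2 ring(s) + 5 π bond(s) = 7.)

7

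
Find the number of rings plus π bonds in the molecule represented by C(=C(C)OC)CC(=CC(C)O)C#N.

4

Molecular formula from the SMILES: C10H15NO2.
DoU = (2C + 2 + N − H − X)/2 = (2·10 + 2 + 1 − 15 − 0)/2 = 8/2 = 4.
(Structurally: 0 ring(s) + 4 π bond(s) = 4.)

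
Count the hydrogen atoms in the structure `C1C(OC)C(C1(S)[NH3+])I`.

Hydrogens are implicit in SMILES; fill each atom to its normal valence:
  2 × C: 1 H each → 2
  1 × C: 3 H
  1 × C: 2 H
  1 × C: no H
  1 × I: no H
  1 × N (charge +1): 3 H
  1 × O: no H
  1 × S: 1 H
  Total hydrogens = 11.

11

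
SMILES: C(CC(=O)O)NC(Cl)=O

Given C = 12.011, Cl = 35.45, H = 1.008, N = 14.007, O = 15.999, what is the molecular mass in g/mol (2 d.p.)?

151.55

Molecular formula: C4H6ClNO3.
M = 4×12.011 + 1×35.45 + 6×1.008 + 1×14.007 + 3×15.999 = 151.55 g/mol.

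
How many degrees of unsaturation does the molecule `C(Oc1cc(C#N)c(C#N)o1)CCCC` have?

Molecular formula from the SMILES: C11H12N2O2.
DoU = (2C + 2 + N − H − X)/2 = (2·11 + 2 + 2 − 12 − 0)/2 = 14/2 = 7.
(Structurally: 1 ring(s) + 6 π bond(s) = 7.)

7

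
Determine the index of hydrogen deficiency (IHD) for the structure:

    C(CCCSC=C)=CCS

2

Molecular formula from the SMILES: C8H14S2.
DoU = (2C + 2 + N − H − X)/2 = (2·8 + 2 + 0 − 14 − 0)/2 = 4/2 = 2.
(Structurally: 0 ring(s) + 2 π bond(s) = 2.)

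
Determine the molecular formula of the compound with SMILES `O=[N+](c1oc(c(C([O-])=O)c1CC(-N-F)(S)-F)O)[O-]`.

Heavy atoms from the SMILES: 7 C, 2 F, 2 N, 6 O, 1 S.
Implicit hydrogens by atom environment:
  4 × C (aromatic): no H
  2 × C: no H
  2 × F: no H
  2 × O: no H
  2 × O (charge -1): no H
  1 × C: 2 H
  1 × N: 1 H
  1 × N (charge +1): no H
  1 × O: 1 H
  1 × O (aromatic): no H
  1 × S: 1 H
  Total hydrogens = 5.
Net charge -1.
Molecular formula: C7H5F2N2O6S-

C7H5F2N2O6S-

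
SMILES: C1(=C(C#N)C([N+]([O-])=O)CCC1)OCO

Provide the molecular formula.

C8H10N2O4

Heavy atoms from the SMILES: 8 C, 2 N, 4 O.
Implicit hydrogens by atom environment:
  4 × C: 2 H each → 8
  3 × C: no H
  2 × O: no H
  1 × C: 1 H
  1 × N (charge +1): no H
  1 × N: no H
  1 × O: 1 H
  1 × O (charge -1): no H
  Total hydrogens = 10.
Molecular formula: C8H10N2O4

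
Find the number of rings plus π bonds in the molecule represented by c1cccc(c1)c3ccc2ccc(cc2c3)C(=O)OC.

Molecular formula from the SMILES: C18H14O2.
DoU = (2C + 2 + N − H − X)/2 = (2·18 + 2 + 0 − 14 − 0)/2 = 24/2 = 12.
(Structurally: 3 ring(s) + 9 π bond(s) = 12.)

12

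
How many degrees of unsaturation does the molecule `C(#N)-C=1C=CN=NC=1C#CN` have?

8

Molecular formula from the SMILES: C7H4N4.
DoU = (2C + 2 + N − H − X)/2 = (2·7 + 2 + 4 − 4 − 0)/2 = 16/2 = 8.
(Structurally: 1 ring(s) + 7 π bond(s) = 8.)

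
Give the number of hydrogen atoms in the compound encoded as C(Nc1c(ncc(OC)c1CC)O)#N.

11

Hydrogens are implicit in SMILES; fill each atom to its normal valence:
  4 × C (aromatic): no H
  2 × C: 3 H each → 6
  1 × C: 2 H
  1 × C (aromatic): 1 H
  1 × C: no H
  1 × N: 1 H
  1 × N (aromatic): no H
  1 × N: no H
  1 × O: 1 H
  1 × O: no H
  Total hydrogens = 11.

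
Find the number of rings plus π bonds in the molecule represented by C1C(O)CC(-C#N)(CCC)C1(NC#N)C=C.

6

Molecular formula from the SMILES: C12H17N3O.
DoU = (2C + 2 + N − H − X)/2 = (2·12 + 2 + 3 − 17 − 0)/2 = 12/2 = 6.
(Structurally: 1 ring(s) + 5 π bond(s) = 6.)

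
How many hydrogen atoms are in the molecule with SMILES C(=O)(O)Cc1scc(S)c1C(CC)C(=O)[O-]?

Hydrogens are implicit in SMILES; fill each atom to its normal valence:
  3 × C (aromatic): no H
  2 × C: 2 H each → 4
  2 × C: no H
  2 × O: no H
  1 × C: 3 H
  1 × C (aromatic): 1 H
  1 × C: 1 H
  1 × O: 1 H
  1 × O (charge -1): no H
  1 × S: 1 H
  1 × S (aromatic): no H
  Total hydrogens = 11.

11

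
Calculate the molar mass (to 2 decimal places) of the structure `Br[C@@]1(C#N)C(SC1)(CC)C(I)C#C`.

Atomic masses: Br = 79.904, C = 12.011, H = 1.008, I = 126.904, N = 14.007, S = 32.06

370.05

Molecular formula: C9H9BrINS.
M = 1×79.904 + 9×12.011 + 9×1.008 + 1×126.904 + 1×14.007 + 1×32.06 = 370.05 g/mol.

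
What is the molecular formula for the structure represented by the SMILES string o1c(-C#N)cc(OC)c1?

C6H5NO2

Heavy atoms from the SMILES: 6 C, 1 N, 2 O.
Implicit hydrogens by atom environment:
  2 × C (aromatic): 1 H each → 2
  2 × C (aromatic): no H
  1 × C: 3 H
  1 × C: no H
  1 × N: no H
  1 × O (aromatic): no H
  1 × O: no H
  Total hydrogens = 5.
Molecular formula: C6H5NO2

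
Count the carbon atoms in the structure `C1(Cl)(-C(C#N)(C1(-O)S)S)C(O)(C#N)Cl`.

The symbol for carbon appears 6 times in the SMILES. (Cl is a single chlorine, not C + l.)

6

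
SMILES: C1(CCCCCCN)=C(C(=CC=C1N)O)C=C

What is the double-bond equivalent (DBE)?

5

Molecular formula from the SMILES: C14H22N2O.
DoU = (2C + 2 + N − H − X)/2 = (2·14 + 2 + 2 − 22 − 0)/2 = 10/2 = 5.
(Structurally: 1 ring(s) + 4 π bond(s) = 5.)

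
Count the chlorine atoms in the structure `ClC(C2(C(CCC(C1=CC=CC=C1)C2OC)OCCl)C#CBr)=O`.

2

The symbol for chlorine appears 2 times in the SMILES.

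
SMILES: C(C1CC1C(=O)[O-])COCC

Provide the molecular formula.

C8H13O3-

Heavy atoms from the SMILES: 8 C, 3 O.
Implicit hydrogens by atom environment:
  4 × C: 2 H each → 8
  2 × C: 1 H each → 2
  2 × O: no H
  1 × C: 3 H
  1 × C: no H
  1 × O (charge -1): no H
  Total hydrogens = 13.
Net charge -1.
Molecular formula: C8H13O3-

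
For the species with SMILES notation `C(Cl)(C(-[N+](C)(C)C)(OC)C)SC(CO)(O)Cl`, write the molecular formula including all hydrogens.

Heavy atoms from the SMILES: 9 C, 2 Cl, 1 N, 3 O, 1 S.
Implicit hydrogens by atom environment:
  5 × C: 3 H each → 15
  2 × C: no H
  2 × Cl: no H
  2 × O: 1 H each → 2
  1 × C: 2 H
  1 × C: 1 H
  1 × N (charge +1): no H
  1 × O: no H
  1 × S: no H
  Total hydrogens = 20.
Net charge +1.
Molecular formula: C9H20Cl2NO3S+

C9H20Cl2NO3S+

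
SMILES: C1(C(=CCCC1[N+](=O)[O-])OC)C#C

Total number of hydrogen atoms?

Hydrogens are implicit in SMILES; fill each atom to its normal valence:
  4 × C: 1 H each → 4
  2 × C: 2 H each → 4
  2 × C: no H
  2 × O: no H
  1 × C: 3 H
  1 × N (charge +1): no H
  1 × O (charge -1): no H
  Total hydrogens = 11.

11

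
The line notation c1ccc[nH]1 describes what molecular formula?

C4H5N

Heavy atoms from the SMILES: 4 C, 1 N.
Implicit hydrogens by atom environment:
  4 × C (aromatic): 1 H each → 4
  1 × N (aromatic): 1 H
  Total hydrogens = 5.
Molecular formula: C4H5N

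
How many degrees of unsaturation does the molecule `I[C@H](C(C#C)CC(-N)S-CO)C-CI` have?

2

Molecular formula from the SMILES: C9H15I2NOS.
DoU = (2C + 2 + N − H − X)/2 = (2·9 + 2 + 1 − 15 − 2)/2 = 4/2 = 2.
(Structurally: 0 ring(s) + 2 π bond(s) = 2.)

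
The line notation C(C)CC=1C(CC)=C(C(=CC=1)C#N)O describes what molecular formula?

C12H15NO

Heavy atoms from the SMILES: 12 C, 1 N, 1 O.
Implicit hydrogens by atom environment:
  4 × C (aromatic): no H
  3 × C: 2 H each → 6
  2 × C: 3 H each → 6
  2 × C (aromatic): 1 H each → 2
  1 × C: no H
  1 × N: no H
  1 × O: 1 H
  Total hydrogens = 15.
Molecular formula: C12H15NO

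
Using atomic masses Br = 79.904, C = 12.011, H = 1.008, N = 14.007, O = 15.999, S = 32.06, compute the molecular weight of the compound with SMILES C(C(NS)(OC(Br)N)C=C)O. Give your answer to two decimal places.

243.12

Molecular formula: C5H11BrN2O2S.
M = 1×79.904 + 5×12.011 + 11×1.008 + 2×14.007 + 2×15.999 + 1×32.06 = 243.12 g/mol.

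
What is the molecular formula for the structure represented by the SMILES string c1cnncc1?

Heavy atoms from the SMILES: 4 C, 2 N.
Implicit hydrogens by atom environment:
  4 × C (aromatic): 1 H each → 4
  2 × N (aromatic): no H
  Total hydrogens = 4.
Molecular formula: C4H4N2

C4H4N2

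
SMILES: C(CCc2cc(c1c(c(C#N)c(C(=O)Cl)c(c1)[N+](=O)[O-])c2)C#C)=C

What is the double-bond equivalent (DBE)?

14

Molecular formula from the SMILES: C18H11ClN2O3.
DoU = (2C + 2 + N − H − X)/2 = (2·18 + 2 + 2 − 11 − 1)/2 = 28/2 = 14.
(Structurally: 2 ring(s) + 12 π bond(s) = 14.)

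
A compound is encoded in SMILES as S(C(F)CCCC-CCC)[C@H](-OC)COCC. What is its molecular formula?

Heavy atoms from the SMILES: 13 C, 1 F, 2 O, 1 S.
Implicit hydrogens by atom environment:
  8 × C: 2 H each → 16
  3 × C: 3 H each → 9
  2 × C: 1 H each → 2
  2 × O: no H
  1 × F: no H
  1 × S: no H
  Total hydrogens = 27.
Molecular formula: C13H27FO2S

C13H27FO2S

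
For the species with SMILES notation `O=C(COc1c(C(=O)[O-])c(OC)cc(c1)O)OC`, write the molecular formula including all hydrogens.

Heavy atoms from the SMILES: 11 C, 7 O.
Implicit hydrogens by atom environment:
  5 × O: no H
  4 × C (aromatic): no H
  2 × C: 3 H each → 6
  2 × C (aromatic): 1 H each → 2
  2 × C: no H
  1 × C: 2 H
  1 × O: 1 H
  1 × O (charge -1): no H
  Total hydrogens = 11.
Net charge -1.
Molecular formula: C11H11O7-

C11H11O7-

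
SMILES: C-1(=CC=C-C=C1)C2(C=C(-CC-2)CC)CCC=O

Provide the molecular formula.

Heavy atoms from the SMILES: 16 C, 1 O.
Implicit hydrogens by atom environment:
  5 × C: 2 H each → 10
  5 × C (aromatic): 1 H each → 5
  2 × C: 1 H each → 2
  2 × C: no H
  1 × C: 3 H
  1 × C (aromatic): no H
  1 × O: no H
  Total hydrogens = 20.
Molecular formula: C16H20O

C16H20O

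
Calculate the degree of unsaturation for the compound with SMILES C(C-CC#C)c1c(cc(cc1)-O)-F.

6

Molecular formula from the SMILES: C11H11FO.
DoU = (2C + 2 + N − H − X)/2 = (2·11 + 2 + 0 − 11 − 1)/2 = 12/2 = 6.
(Structurally: 1 ring(s) + 5 π bond(s) = 6.)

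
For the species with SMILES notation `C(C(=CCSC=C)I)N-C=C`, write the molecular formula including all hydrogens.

C8H12INS

Heavy atoms from the SMILES: 8 C, 1 I, 1 N, 1 S.
Implicit hydrogens by atom environment:
  4 × C: 2 H each → 8
  3 × C: 1 H each → 3
  1 × C: no H
  1 × I: no H
  1 × N: 1 H
  1 × S: no H
  Total hydrogens = 12.
Molecular formula: C8H12INS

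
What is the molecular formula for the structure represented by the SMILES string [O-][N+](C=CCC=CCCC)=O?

C8H13NO2

Heavy atoms from the SMILES: 8 C, 1 N, 2 O.
Implicit hydrogens by atom environment:
  4 × C: 1 H each → 4
  3 × C: 2 H each → 6
  1 × C: 3 H
  1 × N (charge +1): no H
  1 × O: no H
  1 × O (charge -1): no H
  Total hydrogens = 13.
Molecular formula: C8H13NO2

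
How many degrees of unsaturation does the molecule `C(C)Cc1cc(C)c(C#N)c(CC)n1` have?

6

Molecular formula from the SMILES: C12H16N2.
DoU = (2C + 2 + N − H − X)/2 = (2·12 + 2 + 2 − 16 − 0)/2 = 12/2 = 6.
(Structurally: 1 ring(s) + 5 π bond(s) = 6.)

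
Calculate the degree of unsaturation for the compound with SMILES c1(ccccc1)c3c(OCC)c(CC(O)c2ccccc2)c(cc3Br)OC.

12

Molecular formula from the SMILES: C23H23BrO3.
DoU = (2C + 2 + N − H − X)/2 = (2·23 + 2 + 0 − 23 − 1)/2 = 24/2 = 12.
(Structurally: 3 ring(s) + 9 π bond(s) = 12.)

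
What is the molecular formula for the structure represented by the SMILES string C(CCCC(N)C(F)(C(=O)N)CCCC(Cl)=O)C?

C12H22ClFN2O2

Heavy atoms from the SMILES: 12 C, 1 Cl, 1 F, 2 N, 2 O.
Implicit hydrogens by atom environment:
  7 × C: 2 H each → 14
  3 × C: no H
  2 × N: 2 H each → 4
  2 × O: no H
  1 × C: 3 H
  1 × C: 1 H
  1 × Cl: no H
  1 × F: no H
  Total hydrogens = 22.
Molecular formula: C12H22ClFN2O2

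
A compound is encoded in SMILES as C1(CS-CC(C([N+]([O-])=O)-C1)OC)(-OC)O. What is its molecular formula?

C8H15NO5S

Heavy atoms from the SMILES: 8 C, 1 N, 5 O, 1 S.
Implicit hydrogens by atom environment:
  3 × C: 2 H each → 6
  3 × O: no H
  2 × C: 3 H each → 6
  2 × C: 1 H each → 2
  1 × C: no H
  1 × N (charge +1): no H
  1 × O: 1 H
  1 × O (charge -1): no H
  1 × S: no H
  Total hydrogens = 15.
Molecular formula: C8H15NO5S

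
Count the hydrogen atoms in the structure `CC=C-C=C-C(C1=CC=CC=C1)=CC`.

16

Hydrogens are implicit in SMILES; fill each atom to its normal valence:
  5 × C: 1 H each → 5
  5 × C (aromatic): 1 H each → 5
  2 × C: 3 H each → 6
  1 × C: no H
  1 × C (aromatic): no H
  Total hydrogens = 16.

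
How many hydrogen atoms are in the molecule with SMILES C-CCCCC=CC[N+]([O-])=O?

15

Hydrogens are implicit in SMILES; fill each atom to its normal valence:
  5 × C: 2 H each → 10
  2 × C: 1 H each → 2
  1 × C: 3 H
  1 × N (charge +1): no H
  1 × O: no H
  1 × O (charge -1): no H
  Total hydrogens = 15.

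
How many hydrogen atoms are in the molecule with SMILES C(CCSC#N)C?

9

Hydrogens are implicit in SMILES; fill each atom to its normal valence:
  3 × C: 2 H each → 6
  1 × C: 3 H
  1 × C: no H
  1 × N: no H
  1 × S: no H
  Total hydrogens = 9.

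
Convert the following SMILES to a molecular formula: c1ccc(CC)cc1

C8H10

Heavy atoms from the SMILES: 8 C.
Implicit hydrogens by atom environment:
  5 × C (aromatic): 1 H each → 5
  1 × C: 3 H
  1 × C: 2 H
  1 × C (aromatic): no H
  Total hydrogens = 10.
Molecular formula: C8H10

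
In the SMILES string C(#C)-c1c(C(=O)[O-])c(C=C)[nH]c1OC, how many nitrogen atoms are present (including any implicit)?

1

The symbol for nitrogen appears 1 time in the SMILES.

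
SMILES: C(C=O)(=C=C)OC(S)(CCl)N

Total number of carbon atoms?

6

The symbol for carbon appears 6 times in the SMILES. (Cl is a single chlorine, not C + l.)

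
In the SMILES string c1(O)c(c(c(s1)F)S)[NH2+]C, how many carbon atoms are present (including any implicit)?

5

The symbol for carbon appears 5 times in the SMILES. Lowercase c denotes aromatic carbon and counts toward C.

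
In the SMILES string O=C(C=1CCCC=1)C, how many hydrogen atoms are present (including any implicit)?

10

Hydrogens are implicit in SMILES; fill each atom to its normal valence:
  3 × C: 2 H each → 6
  2 × C: no H
  1 × C: 3 H
  1 × C: 1 H
  1 × O: no H
  Total hydrogens = 10.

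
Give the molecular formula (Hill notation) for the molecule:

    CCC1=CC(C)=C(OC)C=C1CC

C12H18O

Heavy atoms from the SMILES: 12 C, 1 O.
Implicit hydrogens by atom environment:
  4 × C: 3 H each → 12
  4 × C (aromatic): no H
  2 × C: 2 H each → 4
  2 × C (aromatic): 1 H each → 2
  1 × O: no H
  Total hydrogens = 18.
Molecular formula: C12H18O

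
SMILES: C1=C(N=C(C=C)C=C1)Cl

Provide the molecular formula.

C7H6ClN

Heavy atoms from the SMILES: 7 C, 1 Cl, 1 N.
Implicit hydrogens by atom environment:
  3 × C (aromatic): 1 H each → 3
  2 × C (aromatic): no H
  1 × C: 2 H
  1 × C: 1 H
  1 × Cl: no H
  1 × N (aromatic): no H
  Total hydrogens = 6.
Molecular formula: C7H6ClN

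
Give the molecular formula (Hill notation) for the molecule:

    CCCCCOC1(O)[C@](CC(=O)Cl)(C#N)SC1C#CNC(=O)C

C15H19ClN2O4S

Heavy atoms from the SMILES: 15 C, 1 Cl, 2 N, 4 O, 1 S.
Implicit hydrogens by atom environment:
  7 × C: no H
  5 × C: 2 H each → 10
  3 × O: no H
  2 × C: 3 H each → 6
  1 × C: 1 H
  1 × Cl: no H
  1 × N: 1 H
  1 × N: no H
  1 × O: 1 H
  1 × S: no H
  Total hydrogens = 19.
Molecular formula: C15H19ClN2O4S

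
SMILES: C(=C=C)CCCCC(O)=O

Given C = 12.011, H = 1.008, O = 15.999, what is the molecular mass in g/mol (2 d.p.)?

140.18

Molecular formula: C8H12O2.
M = 8×12.011 + 12×1.008 + 2×15.999 = 140.18 g/mol.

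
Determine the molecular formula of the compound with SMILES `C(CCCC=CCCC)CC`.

Heavy atoms from the SMILES: 11 C.
Implicit hydrogens by atom environment:
  7 × C: 2 H each → 14
  2 × C: 3 H each → 6
  2 × C: 1 H each → 2
  Total hydrogens = 22.
Molecular formula: C11H22

C11H22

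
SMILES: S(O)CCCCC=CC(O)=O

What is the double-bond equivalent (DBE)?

2

Molecular formula from the SMILES: C7H12O3S.
DoU = (2C + 2 + N − H − X)/2 = (2·7 + 2 + 0 − 12 − 0)/2 = 4/2 = 2.
(Structurally: 0 ring(s) + 2 π bond(s) = 2.)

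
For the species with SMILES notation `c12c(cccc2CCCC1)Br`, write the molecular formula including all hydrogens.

Heavy atoms from the SMILES: 1 Br, 10 C.
Implicit hydrogens by atom environment:
  4 × C: 2 H each → 8
  3 × C (aromatic): 1 H each → 3
  3 × C (aromatic): no H
  1 × Br: no H
  Total hydrogens = 11.
Molecular formula: C10H11Br

C10H11Br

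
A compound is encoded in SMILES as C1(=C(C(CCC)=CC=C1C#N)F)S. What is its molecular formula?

C10H10FNS

Heavy atoms from the SMILES: 10 C, 1 F, 1 N, 1 S.
Implicit hydrogens by atom environment:
  4 × C (aromatic): no H
  2 × C: 2 H each → 4
  2 × C (aromatic): 1 H each → 2
  1 × C: 3 H
  1 × C: no H
  1 × F: no H
  1 × N: no H
  1 × S: 1 H
  Total hydrogens = 10.
Molecular formula: C10H10FNS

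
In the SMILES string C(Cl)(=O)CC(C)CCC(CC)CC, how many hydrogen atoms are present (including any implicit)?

21

Hydrogens are implicit in SMILES; fill each atom to its normal valence:
  5 × C: 2 H each → 10
  3 × C: 3 H each → 9
  2 × C: 1 H each → 2
  1 × C: no H
  1 × Cl: no H
  1 × O: no H
  Total hydrogens = 21.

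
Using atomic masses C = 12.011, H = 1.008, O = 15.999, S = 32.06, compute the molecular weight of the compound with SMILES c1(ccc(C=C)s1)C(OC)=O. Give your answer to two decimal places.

168.21

Molecular formula: C8H8O2S.
M = 8×12.011 + 8×1.008 + 2×15.999 + 1×32.06 = 168.21 g/mol.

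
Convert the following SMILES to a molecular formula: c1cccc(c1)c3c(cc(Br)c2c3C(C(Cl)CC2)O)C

Heavy atoms from the SMILES: 1 Br, 17 C, 1 Cl, 1 O.
Implicit hydrogens by atom environment:
  6 × C (aromatic): 1 H each → 6
  6 × C (aromatic): no H
  2 × C: 2 H each → 4
  2 × C: 1 H each → 2
  1 × Br: no H
  1 × C: 3 H
  1 × Cl: no H
  1 × O: 1 H
  Total hydrogens = 16.
Molecular formula: C17H16BrClO

C17H16BrClO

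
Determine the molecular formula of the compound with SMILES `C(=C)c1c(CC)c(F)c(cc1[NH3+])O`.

Heavy atoms from the SMILES: 10 C, 1 F, 1 N, 1 O.
Implicit hydrogens by atom environment:
  5 × C (aromatic): no H
  2 × C: 2 H each → 4
  1 × C: 3 H
  1 × C (aromatic): 1 H
  1 × C: 1 H
  1 × F: no H
  1 × N (charge +1): 3 H
  1 × O: 1 H
  Total hydrogens = 13.
Net charge +1.
Molecular formula: C10H13FNO+

C10H13FNO+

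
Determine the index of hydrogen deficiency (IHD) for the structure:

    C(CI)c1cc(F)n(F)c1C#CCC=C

Molecular formula from the SMILES: C11H10F2IN.
DoU = (2C + 2 + N − H − X)/2 = (2·11 + 2 + 1 − 10 − 3)/2 = 12/2 = 6.
(Structurally: 1 ring(s) + 5 π bond(s) = 6.)

6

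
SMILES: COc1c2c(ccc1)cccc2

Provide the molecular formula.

Heavy atoms from the SMILES: 11 C, 1 O.
Implicit hydrogens by atom environment:
  7 × C (aromatic): 1 H each → 7
  3 × C (aromatic): no H
  1 × C: 3 H
  1 × O: no H
  Total hydrogens = 10.
Molecular formula: C11H10O

C11H10O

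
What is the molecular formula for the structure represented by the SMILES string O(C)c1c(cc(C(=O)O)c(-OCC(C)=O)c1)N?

Heavy atoms from the SMILES: 11 C, 1 N, 5 O.
Implicit hydrogens by atom environment:
  4 × C (aromatic): no H
  4 × O: no H
  2 × C: 3 H each → 6
  2 × C (aromatic): 1 H each → 2
  2 × C: no H
  1 × C: 2 H
  1 × N: 2 H
  1 × O: 1 H
  Total hydrogens = 13.
Molecular formula: C11H13NO5

C11H13NO5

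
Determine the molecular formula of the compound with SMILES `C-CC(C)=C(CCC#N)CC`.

C10H17N

Heavy atoms from the SMILES: 10 C, 1 N.
Implicit hydrogens by atom environment:
  4 × C: 2 H each → 8
  3 × C: 3 H each → 9
  3 × C: no H
  1 × N: no H
  Total hydrogens = 17.
Molecular formula: C10H17N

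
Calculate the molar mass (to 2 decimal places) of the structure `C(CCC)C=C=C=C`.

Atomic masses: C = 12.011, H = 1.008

Molecular formula: C8H12.
M = 8×12.011 + 12×1.008 = 108.18 g/mol.

108.18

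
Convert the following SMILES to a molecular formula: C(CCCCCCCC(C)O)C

C11H24O

Heavy atoms from the SMILES: 11 C, 1 O.
Implicit hydrogens by atom environment:
  8 × C: 2 H each → 16
  2 × C: 3 H each → 6
  1 × C: 1 H
  1 × O: 1 H
  Total hydrogens = 24.
Molecular formula: C11H24O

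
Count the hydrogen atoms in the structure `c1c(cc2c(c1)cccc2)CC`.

12

Hydrogens are implicit in SMILES; fill each atom to its normal valence:
  7 × C (aromatic): 1 H each → 7
  3 × C (aromatic): no H
  1 × C: 3 H
  1 × C: 2 H
  Total hydrogens = 12.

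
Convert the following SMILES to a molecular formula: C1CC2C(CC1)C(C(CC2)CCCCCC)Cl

Heavy atoms from the SMILES: 16 C, 1 Cl.
Implicit hydrogens by atom environment:
  11 × C: 2 H each → 22
  4 × C: 1 H each → 4
  1 × C: 3 H
  1 × Cl: no H
  Total hydrogens = 29.
Molecular formula: C16H29Cl

C16H29Cl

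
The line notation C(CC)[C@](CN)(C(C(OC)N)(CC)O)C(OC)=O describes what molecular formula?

C12H26N2O4

Heavy atoms from the SMILES: 12 C, 2 N, 4 O.
Implicit hydrogens by atom environment:
  4 × C: 3 H each → 12
  4 × C: 2 H each → 8
  3 × C: no H
  3 × O: no H
  2 × N: 2 H each → 4
  1 × C: 1 H
  1 × O: 1 H
  Total hydrogens = 26.
Molecular formula: C12H26N2O4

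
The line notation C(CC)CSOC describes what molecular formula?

C5H12OS

Heavy atoms from the SMILES: 5 C, 1 O, 1 S.
Implicit hydrogens by atom environment:
  3 × C: 2 H each → 6
  2 × C: 3 H each → 6
  1 × O: no H
  1 × S: no H
  Total hydrogens = 12.
Molecular formula: C5H12OS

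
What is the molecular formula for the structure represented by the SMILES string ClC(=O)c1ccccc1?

C7H5ClO

Heavy atoms from the SMILES: 7 C, 1 Cl, 1 O.
Implicit hydrogens by atom environment:
  5 × C (aromatic): 1 H each → 5
  1 × C (aromatic): no H
  1 × C: no H
  1 × Cl: no H
  1 × O: no H
  Total hydrogens = 5.
Molecular formula: C7H5ClO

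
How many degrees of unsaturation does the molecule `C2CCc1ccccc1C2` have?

5

Molecular formula from the SMILES: C10H12.
DoU = (2C + 2 + N − H − X)/2 = (2·10 + 2 + 0 − 12 − 0)/2 = 10/2 = 5.
(Structurally: 2 ring(s) + 3 π bond(s) = 5.)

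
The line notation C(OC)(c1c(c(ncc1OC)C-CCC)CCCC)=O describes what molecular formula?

C16H25NO3

Heavy atoms from the SMILES: 16 C, 1 N, 3 O.
Implicit hydrogens by atom environment:
  6 × C: 2 H each → 12
  4 × C: 3 H each → 12
  4 × C (aromatic): no H
  3 × O: no H
  1 × C (aromatic): 1 H
  1 × C: no H
  1 × N (aromatic): no H
  Total hydrogens = 25.
Molecular formula: C16H25NO3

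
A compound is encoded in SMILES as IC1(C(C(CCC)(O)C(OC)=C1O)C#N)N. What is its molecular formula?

Heavy atoms from the SMILES: 10 C, 1 I, 2 N, 3 O.
Implicit hydrogens by atom environment:
  5 × C: no H
  2 × C: 3 H each → 6
  2 × C: 2 H each → 4
  2 × O: 1 H each → 2
  1 × C: 1 H
  1 × I: no H
  1 × N: 2 H
  1 × N: no H
  1 × O: no H
  Total hydrogens = 15.
Molecular formula: C10H15IN2O3

C10H15IN2O3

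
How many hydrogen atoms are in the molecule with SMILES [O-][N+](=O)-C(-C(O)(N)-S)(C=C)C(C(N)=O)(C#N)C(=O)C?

12

Hydrogens are implicit in SMILES; fill each atom to its normal valence:
  6 × C: no H
  3 × O: no H
  2 × N: 2 H each → 4
  1 × C: 3 H
  1 × C: 2 H
  1 × C: 1 H
  1 × N (charge +1): no H
  1 × N: no H
  1 × O: 1 H
  1 × O (charge -1): no H
  1 × S: 1 H
  Total hydrogens = 12.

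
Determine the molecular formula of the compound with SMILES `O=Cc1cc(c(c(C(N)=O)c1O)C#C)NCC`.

Heavy atoms from the SMILES: 12 C, 2 N, 3 O.
Implicit hydrogens by atom environment:
  5 × C (aromatic): no H
  2 × C: 1 H each → 2
  2 × C: no H
  2 × O: no H
  1 × C: 3 H
  1 × C: 2 H
  1 × C (aromatic): 1 H
  1 × N: 2 H
  1 × N: 1 H
  1 × O: 1 H
  Total hydrogens = 12.
Molecular formula: C12H12N2O3

C12H12N2O3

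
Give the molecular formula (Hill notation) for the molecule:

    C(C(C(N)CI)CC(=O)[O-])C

C7H13INO2-

Heavy atoms from the SMILES: 7 C, 1 I, 1 N, 2 O.
Implicit hydrogens by atom environment:
  3 × C: 2 H each → 6
  2 × C: 1 H each → 2
  1 × C: 3 H
  1 × C: no H
  1 × I: no H
  1 × N: 2 H
  1 × O: no H
  1 × O (charge -1): no H
  Total hydrogens = 13.
Net charge -1.
Molecular formula: C7H13INO2-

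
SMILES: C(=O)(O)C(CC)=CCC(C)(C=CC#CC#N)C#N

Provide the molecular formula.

Heavy atoms from the SMILES: 14 C, 2 N, 2 O.
Implicit hydrogens by atom environment:
  7 × C: no H
  3 × C: 1 H each → 3
  2 × C: 3 H each → 6
  2 × C: 2 H each → 4
  2 × N: no H
  1 × O: 1 H
  1 × O: no H
  Total hydrogens = 14.
Molecular formula: C14H14N2O2

C14H14N2O2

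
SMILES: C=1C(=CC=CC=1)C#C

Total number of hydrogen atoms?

Hydrogens are implicit in SMILES; fill each atom to its normal valence:
  5 × C (aromatic): 1 H each → 5
  1 × C: 1 H
  1 × C (aromatic): no H
  1 × C: no H
  Total hydrogens = 6.

6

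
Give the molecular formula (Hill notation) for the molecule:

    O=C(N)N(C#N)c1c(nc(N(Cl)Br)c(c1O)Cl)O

Heavy atoms from the SMILES: 1 Br, 7 C, 2 Cl, 5 N, 3 O.
Implicit hydrogens by atom environment:
  5 × C (aromatic): no H
  3 × N: no H
  2 × C: no H
  2 × Cl: no H
  2 × O: 1 H each → 2
  1 × Br: no H
  1 × N: 2 H
  1 × N (aromatic): no H
  1 × O: no H
  Total hydrogens = 4.
Molecular formula: C7H4BrCl2N5O3

C7H4BrCl2N5O3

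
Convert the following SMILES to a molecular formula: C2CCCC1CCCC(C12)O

Heavy atoms from the SMILES: 10 C, 1 O.
Implicit hydrogens by atom environment:
  7 × C: 2 H each → 14
  3 × C: 1 H each → 3
  1 × O: 1 H
  Total hydrogens = 18.
Molecular formula: C10H18O

C10H18O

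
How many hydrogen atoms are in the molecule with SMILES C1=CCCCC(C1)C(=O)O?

12

Hydrogens are implicit in SMILES; fill each atom to its normal valence:
  4 × C: 2 H each → 8
  3 × C: 1 H each → 3
  1 × C: no H
  1 × O: 1 H
  1 × O: no H
  Total hydrogens = 12.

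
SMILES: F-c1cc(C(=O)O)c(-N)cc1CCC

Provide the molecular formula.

Heavy atoms from the SMILES: 10 C, 1 F, 1 N, 2 O.
Implicit hydrogens by atom environment:
  4 × C (aromatic): no H
  2 × C: 2 H each → 4
  2 × C (aromatic): 1 H each → 2
  1 × C: 3 H
  1 × C: no H
  1 × F: no H
  1 × N: 2 H
  1 × O: 1 H
  1 × O: no H
  Total hydrogens = 12.
Molecular formula: C10H12FNO2

C10H12FNO2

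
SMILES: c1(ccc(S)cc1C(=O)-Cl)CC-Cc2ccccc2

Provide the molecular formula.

C16H15ClOS

Heavy atoms from the SMILES: 16 C, 1 Cl, 1 O, 1 S.
Implicit hydrogens by atom environment:
  8 × C (aromatic): 1 H each → 8
  4 × C (aromatic): no H
  3 × C: 2 H each → 6
  1 × C: no H
  1 × Cl: no H
  1 × O: no H
  1 × S: 1 H
  Total hydrogens = 15.
Molecular formula: C16H15ClOS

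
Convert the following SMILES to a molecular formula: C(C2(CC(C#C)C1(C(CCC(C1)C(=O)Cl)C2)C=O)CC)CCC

Heavy atoms from the SMILES: 20 C, 1 Cl, 2 O.
Implicit hydrogens by atom environment:
  9 × C: 2 H each → 18
  5 × C: 1 H each → 5
  4 × C: no H
  2 × C: 3 H each → 6
  2 × O: no H
  1 × Cl: no H
  Total hydrogens = 29.
Molecular formula: C20H29ClO2

C20H29ClO2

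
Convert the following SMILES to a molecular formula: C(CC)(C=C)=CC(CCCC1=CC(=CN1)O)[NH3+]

C14H23N2O+

Heavy atoms from the SMILES: 14 C, 2 N, 1 O.
Implicit hydrogens by atom environment:
  5 × C: 2 H each → 10
  3 × C: 1 H each → 3
  2 × C (aromatic): 1 H each → 2
  2 × C (aromatic): no H
  1 × C: 3 H
  1 × C: no H
  1 × N (charge +1): 3 H
  1 × N (aromatic): 1 H
  1 × O: 1 H
  Total hydrogens = 23.
Net charge +1.
Molecular formula: C14H23N2O+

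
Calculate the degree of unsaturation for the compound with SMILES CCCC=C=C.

2

Molecular formula from the SMILES: C6H10.
DoU = (2C + 2 + N − H − X)/2 = (2·6 + 2 + 0 − 10 − 0)/2 = 4/2 = 2.
(Structurally: 0 ring(s) + 2 π bond(s) = 2.)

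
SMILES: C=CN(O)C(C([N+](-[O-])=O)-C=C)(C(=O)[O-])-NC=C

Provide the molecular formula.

Heavy atoms from the SMILES: 9 C, 3 N, 5 O.
Implicit hydrogens by atom environment:
  4 × C: 1 H each → 4
  3 × C: 2 H each → 6
  2 × C: no H
  2 × O: no H
  2 × O (charge -1): no H
  1 × N: 1 H
  1 × N: no H
  1 × N (charge +1): no H
  1 × O: 1 H
  Total hydrogens = 12.
Net charge -1.
Molecular formula: C9H12N3O5-

C9H12N3O5-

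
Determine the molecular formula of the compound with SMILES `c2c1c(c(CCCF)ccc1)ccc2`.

C13H13F

Heavy atoms from the SMILES: 13 C, 1 F.
Implicit hydrogens by atom environment:
  7 × C (aromatic): 1 H each → 7
  3 × C: 2 H each → 6
  3 × C (aromatic): no H
  1 × F: no H
  Total hydrogens = 13.
Molecular formula: C13H13F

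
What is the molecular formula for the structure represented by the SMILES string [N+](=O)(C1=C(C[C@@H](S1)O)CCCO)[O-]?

Heavy atoms from the SMILES: 7 C, 1 N, 4 O, 1 S.
Implicit hydrogens by atom environment:
  4 × C: 2 H each → 8
  2 × C: no H
  2 × O: 1 H each → 2
  1 × C: 1 H
  1 × N (charge +1): no H
  1 × O: no H
  1 × O (charge -1): no H
  1 × S: no H
  Total hydrogens = 11.
Molecular formula: C7H11NO4S

C7H11NO4S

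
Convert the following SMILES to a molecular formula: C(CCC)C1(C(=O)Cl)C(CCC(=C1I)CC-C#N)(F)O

C14H18ClFINO2

Heavy atoms from the SMILES: 14 C, 1 Cl, 1 F, 1 I, 1 N, 2 O.
Implicit hydrogens by atom environment:
  7 × C: 2 H each → 14
  6 × C: no H
  1 × C: 3 H
  1 × Cl: no H
  1 × F: no H
  1 × I: no H
  1 × N: no H
  1 × O: 1 H
  1 × O: no H
  Total hydrogens = 18.
Molecular formula: C14H18ClFINO2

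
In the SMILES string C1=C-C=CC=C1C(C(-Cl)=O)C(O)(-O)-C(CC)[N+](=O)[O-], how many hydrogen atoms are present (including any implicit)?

14

Hydrogens are implicit in SMILES; fill each atom to its normal valence:
  5 × C (aromatic): 1 H each → 5
  2 × C: 1 H each → 2
  2 × C: no H
  2 × O: 1 H each → 2
  2 × O: no H
  1 × C: 3 H
  1 × C: 2 H
  1 × C (aromatic): no H
  1 × Cl: no H
  1 × N (charge +1): no H
  1 × O (charge -1): no H
  Total hydrogens = 14.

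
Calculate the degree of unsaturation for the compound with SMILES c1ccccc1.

4

Molecular formula from the SMILES: C6H6.
DoU = (2C + 2 + N − H − X)/2 = (2·6 + 2 + 0 − 6 − 0)/2 = 8/2 = 4.
(Structurally: 1 ring(s) + 3 π bond(s) = 4.)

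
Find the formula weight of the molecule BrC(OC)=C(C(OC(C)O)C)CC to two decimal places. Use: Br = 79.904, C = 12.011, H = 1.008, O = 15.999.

Molecular formula: C9H17BrO3.
M = 1×79.904 + 9×12.011 + 17×1.008 + 3×15.999 = 253.14 g/mol.

253.14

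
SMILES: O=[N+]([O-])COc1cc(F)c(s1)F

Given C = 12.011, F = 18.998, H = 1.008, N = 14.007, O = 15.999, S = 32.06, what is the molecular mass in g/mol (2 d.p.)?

Molecular formula: C5H3F2NO3S.
M = 5×12.011 + 2×18.998 + 3×1.008 + 1×14.007 + 3×15.999 + 1×32.06 = 195.14 g/mol.

195.14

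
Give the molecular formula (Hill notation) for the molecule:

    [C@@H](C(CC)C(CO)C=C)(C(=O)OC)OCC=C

C13H22O4

Heavy atoms from the SMILES: 13 C, 4 O.
Implicit hydrogens by atom environment:
  5 × C: 2 H each → 10
  5 × C: 1 H each → 5
  3 × O: no H
  2 × C: 3 H each → 6
  1 × C: no H
  1 × O: 1 H
  Total hydrogens = 22.
Molecular formula: C13H22O4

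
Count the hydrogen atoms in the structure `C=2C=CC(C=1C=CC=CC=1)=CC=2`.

10

Hydrogens are implicit in SMILES; fill each atom to its normal valence:
  10 × C (aromatic): 1 H each → 10
  2 × C (aromatic): no H
  Total hydrogens = 10.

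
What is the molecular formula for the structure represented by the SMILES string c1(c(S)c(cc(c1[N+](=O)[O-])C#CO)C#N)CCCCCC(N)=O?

Heavy atoms from the SMILES: 15 C, 3 N, 4 O, 1 S.
Implicit hydrogens by atom environment:
  5 × C: 2 H each → 10
  5 × C (aromatic): no H
  4 × C: no H
  2 × O: no H
  1 × C (aromatic): 1 H
  1 × N: 2 H
  1 × N (charge +1): no H
  1 × N: no H
  1 × O: 1 H
  1 × O (charge -1): no H
  1 × S: 1 H
  Total hydrogens = 15.
Molecular formula: C15H15N3O4S

C15H15N3O4S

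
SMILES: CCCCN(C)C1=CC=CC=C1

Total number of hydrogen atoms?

Hydrogens are implicit in SMILES; fill each atom to its normal valence:
  5 × C (aromatic): 1 H each → 5
  3 × C: 2 H each → 6
  2 × C: 3 H each → 6
  1 × C (aromatic): no H
  1 × N: no H
  Total hydrogens = 17.

17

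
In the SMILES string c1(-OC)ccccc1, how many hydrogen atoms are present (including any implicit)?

8

Hydrogens are implicit in SMILES; fill each atom to its normal valence:
  5 × C (aromatic): 1 H each → 5
  1 × C: 3 H
  1 × C (aromatic): no H
  1 × O: no H
  Total hydrogens = 8.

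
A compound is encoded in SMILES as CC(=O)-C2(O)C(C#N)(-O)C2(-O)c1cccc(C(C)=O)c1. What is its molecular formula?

Heavy atoms from the SMILES: 14 C, 1 N, 5 O.
Implicit hydrogens by atom environment:
  6 × C: no H
  4 × C (aromatic): 1 H each → 4
  3 × O: 1 H each → 3
  2 × C: 3 H each → 6
  2 × C (aromatic): no H
  2 × O: no H
  1 × N: no H
  Total hydrogens = 13.
Molecular formula: C14H13NO5

C14H13NO5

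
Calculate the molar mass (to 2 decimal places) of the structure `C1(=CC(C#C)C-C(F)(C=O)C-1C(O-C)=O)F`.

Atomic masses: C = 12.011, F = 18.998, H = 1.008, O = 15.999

Molecular formula: C11H10F2O3.
M = 11×12.011 + 2×18.998 + 10×1.008 + 3×15.999 = 228.19 g/mol.

228.19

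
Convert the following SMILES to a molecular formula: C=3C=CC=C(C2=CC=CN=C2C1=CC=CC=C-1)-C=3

C17H13N

Heavy atoms from the SMILES: 17 C, 1 N.
Implicit hydrogens by atom environment:
  13 × C (aromatic): 1 H each → 13
  4 × C (aromatic): no H
  1 × N (aromatic): no H
  Total hydrogens = 13.
Molecular formula: C17H13N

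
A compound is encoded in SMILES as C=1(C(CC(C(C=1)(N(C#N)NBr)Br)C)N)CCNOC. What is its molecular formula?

Heavy atoms from the SMILES: 2 Br, 11 C, 5 N, 1 O.
Implicit hydrogens by atom environment:
  3 × C: 2 H each → 6
  3 × C: 1 H each → 3
  3 × C: no H
  2 × Br: no H
  2 × C: 3 H each → 6
  2 × N: 1 H each → 2
  2 × N: no H
  1 × N: 2 H
  1 × O: no H
  Total hydrogens = 19.
Molecular formula: C11H19Br2N5O

C11H19Br2N5O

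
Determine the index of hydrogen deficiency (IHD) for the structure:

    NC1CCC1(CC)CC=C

2

Molecular formula from the SMILES: C9H17N.
DoU = (2C + 2 + N − H − X)/2 = (2·9 + 2 + 1 − 17 − 0)/2 = 4/2 = 2.
(Structurally: 1 ring(s) + 1 π bond(s) = 2.)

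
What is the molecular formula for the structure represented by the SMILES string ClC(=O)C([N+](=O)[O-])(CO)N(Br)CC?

Heavy atoms from the SMILES: 1 Br, 5 C, 1 Cl, 2 N, 4 O.
Implicit hydrogens by atom environment:
  2 × C: 2 H each → 4
  2 × C: no H
  2 × O: no H
  1 × Br: no H
  1 × C: 3 H
  1 × Cl: no H
  1 × N: no H
  1 × N (charge +1): no H
  1 × O: 1 H
  1 × O (charge -1): no H
  Total hydrogens = 8.
Molecular formula: C5H8BrClN2O4

C5H8BrClN2O4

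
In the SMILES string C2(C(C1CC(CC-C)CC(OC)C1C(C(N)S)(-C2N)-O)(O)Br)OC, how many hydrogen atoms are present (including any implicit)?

31

Hydrogens are implicit in SMILES; fill each atom to its normal valence:
  7 × C: 1 H each → 7
  4 × C: 2 H each → 8
  3 × C: 3 H each → 9
  2 × C: no H
  2 × N: 2 H each → 4
  2 × O: 1 H each → 2
  2 × O: no H
  1 × Br: no H
  1 × S: 1 H
  Total hydrogens = 31.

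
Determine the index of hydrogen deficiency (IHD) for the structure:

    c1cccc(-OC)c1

Molecular formula from the SMILES: C7H8O.
DoU = (2C + 2 + N − H − X)/2 = (2·7 + 2 + 0 − 8 − 0)/2 = 8/2 = 4.
(Structurally: 1 ring(s) + 3 π bond(s) = 4.)

4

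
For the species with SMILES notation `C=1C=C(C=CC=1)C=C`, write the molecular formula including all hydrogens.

C8H8

Heavy atoms from the SMILES: 8 C.
Implicit hydrogens by atom environment:
  5 × C (aromatic): 1 H each → 5
  1 × C: 2 H
  1 × C: 1 H
  1 × C (aromatic): no H
  Total hydrogens = 8.
Molecular formula: C8H8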